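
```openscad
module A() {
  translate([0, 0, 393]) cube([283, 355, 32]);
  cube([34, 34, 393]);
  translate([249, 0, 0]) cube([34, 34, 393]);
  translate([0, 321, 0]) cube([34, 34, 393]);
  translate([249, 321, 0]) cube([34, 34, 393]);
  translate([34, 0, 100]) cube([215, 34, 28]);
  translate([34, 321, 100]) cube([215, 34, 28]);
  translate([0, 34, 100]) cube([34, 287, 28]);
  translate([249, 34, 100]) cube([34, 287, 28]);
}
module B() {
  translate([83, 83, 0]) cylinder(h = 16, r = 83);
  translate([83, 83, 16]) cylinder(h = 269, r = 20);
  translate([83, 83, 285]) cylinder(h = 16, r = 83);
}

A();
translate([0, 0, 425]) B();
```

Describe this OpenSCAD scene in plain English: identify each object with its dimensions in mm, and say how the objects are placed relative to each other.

A is a four-legged stool. The seat is a 283×355×32 mm slab whose top surface is at z = 425 mm; four square legs, each 34×34 mm in cross-section, run from the floor (z = 0) to the underside of the seat, each flush with a corner of the seat. Four stretchers, 34 mm wide and 28 mm tall, connect adjacent legs with their undersides at z = 100 mm, each running between the inner faces of the legs it joins and aligned with the legs' outer faces on the other axis.

B is a spool: two coaxial disc flanges of radius 83 mm and thickness 16 mm, joined by a core cylinder of radius 20 mm and height 269 mm. The lower flange rests on z = 0 and the three cylinders share a vertical axis.

The spool is on top of the stool.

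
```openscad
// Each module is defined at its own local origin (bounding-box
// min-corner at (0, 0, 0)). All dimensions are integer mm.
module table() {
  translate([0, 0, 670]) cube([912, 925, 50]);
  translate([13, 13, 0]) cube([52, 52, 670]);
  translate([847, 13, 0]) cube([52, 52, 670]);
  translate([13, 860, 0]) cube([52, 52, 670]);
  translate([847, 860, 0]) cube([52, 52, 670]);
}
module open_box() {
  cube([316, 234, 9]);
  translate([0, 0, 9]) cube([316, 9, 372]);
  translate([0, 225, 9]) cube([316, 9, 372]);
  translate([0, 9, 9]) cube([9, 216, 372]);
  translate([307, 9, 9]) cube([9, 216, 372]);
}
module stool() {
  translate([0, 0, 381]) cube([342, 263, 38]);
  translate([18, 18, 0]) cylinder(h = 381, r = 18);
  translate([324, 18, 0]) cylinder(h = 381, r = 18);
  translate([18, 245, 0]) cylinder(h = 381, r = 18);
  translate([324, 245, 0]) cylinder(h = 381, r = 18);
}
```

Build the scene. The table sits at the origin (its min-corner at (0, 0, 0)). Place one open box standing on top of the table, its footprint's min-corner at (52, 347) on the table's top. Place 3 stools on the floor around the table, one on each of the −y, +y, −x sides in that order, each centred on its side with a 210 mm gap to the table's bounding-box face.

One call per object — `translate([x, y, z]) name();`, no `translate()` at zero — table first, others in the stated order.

table();
translate([52, 347, 720]) open_box();
translate([285, -473, 0]) stool();
translate([285, 1135, 0]) stool();
translate([-552, 331, 0]) stool();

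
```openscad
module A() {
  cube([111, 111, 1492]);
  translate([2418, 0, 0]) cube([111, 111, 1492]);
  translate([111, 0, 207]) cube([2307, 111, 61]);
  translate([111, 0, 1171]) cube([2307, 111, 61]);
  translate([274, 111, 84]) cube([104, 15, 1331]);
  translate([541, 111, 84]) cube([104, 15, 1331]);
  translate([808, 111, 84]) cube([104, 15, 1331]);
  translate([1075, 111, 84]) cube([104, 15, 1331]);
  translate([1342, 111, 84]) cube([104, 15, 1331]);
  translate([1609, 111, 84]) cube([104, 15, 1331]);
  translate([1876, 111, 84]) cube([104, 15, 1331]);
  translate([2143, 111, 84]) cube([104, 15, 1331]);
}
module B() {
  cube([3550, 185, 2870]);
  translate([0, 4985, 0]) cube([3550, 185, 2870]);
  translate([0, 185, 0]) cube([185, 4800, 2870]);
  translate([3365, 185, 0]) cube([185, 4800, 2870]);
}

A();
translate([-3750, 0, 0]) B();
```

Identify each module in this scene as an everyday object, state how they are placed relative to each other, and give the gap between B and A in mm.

A is a fence section. B is a house frame. The house frame is on the floor beside the fence section on its −x side. The gap between the house frame and the fence section is 200 mm.

The house frame's nearest face is 200 mm from the fence section's −x face.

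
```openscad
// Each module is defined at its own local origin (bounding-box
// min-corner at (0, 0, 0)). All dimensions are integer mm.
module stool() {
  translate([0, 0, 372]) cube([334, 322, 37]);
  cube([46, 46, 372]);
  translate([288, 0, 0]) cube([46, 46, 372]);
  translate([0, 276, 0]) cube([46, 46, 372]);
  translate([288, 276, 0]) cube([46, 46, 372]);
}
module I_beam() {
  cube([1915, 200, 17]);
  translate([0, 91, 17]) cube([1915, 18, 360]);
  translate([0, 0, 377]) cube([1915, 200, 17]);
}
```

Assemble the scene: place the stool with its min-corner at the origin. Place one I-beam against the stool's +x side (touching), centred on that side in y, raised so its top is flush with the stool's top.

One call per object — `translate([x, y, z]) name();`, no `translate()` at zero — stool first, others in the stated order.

stool();
translate([334, 61, 15]) I_beam();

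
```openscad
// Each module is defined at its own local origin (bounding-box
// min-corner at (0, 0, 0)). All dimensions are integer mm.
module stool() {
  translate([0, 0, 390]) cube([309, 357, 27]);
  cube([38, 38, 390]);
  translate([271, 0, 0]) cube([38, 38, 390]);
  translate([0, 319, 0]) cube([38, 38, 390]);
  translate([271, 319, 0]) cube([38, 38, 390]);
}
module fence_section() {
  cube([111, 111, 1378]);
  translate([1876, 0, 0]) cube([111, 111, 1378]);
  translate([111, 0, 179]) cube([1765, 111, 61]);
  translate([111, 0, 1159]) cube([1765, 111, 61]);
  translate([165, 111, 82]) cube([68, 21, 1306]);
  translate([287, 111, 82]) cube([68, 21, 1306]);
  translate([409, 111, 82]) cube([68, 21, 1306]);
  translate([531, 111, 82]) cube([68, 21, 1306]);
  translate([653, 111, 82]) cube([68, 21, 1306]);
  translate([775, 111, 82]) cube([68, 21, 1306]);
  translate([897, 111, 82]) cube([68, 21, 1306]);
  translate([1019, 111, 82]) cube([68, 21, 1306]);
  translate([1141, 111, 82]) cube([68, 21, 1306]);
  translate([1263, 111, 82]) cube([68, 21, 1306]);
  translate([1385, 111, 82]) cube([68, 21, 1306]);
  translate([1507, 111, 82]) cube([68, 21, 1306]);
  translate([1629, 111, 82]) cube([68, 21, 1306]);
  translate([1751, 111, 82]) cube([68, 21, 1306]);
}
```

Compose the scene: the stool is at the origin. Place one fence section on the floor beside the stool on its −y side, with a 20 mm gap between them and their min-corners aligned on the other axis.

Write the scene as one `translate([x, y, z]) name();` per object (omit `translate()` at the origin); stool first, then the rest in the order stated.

stool();
translate([0, -152, 0]) fence_section();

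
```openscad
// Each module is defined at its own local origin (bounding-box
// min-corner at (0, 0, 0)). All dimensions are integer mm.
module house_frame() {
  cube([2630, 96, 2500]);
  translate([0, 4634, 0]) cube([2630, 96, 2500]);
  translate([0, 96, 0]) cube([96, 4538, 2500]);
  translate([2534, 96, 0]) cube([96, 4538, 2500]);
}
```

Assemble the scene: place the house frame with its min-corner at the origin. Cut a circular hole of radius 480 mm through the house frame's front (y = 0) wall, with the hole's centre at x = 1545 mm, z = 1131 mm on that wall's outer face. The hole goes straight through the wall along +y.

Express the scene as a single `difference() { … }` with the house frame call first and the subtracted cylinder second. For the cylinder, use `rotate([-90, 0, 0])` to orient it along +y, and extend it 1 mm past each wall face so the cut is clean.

difference() {
  house_frame();
  translate([1545, -1, 1131]) rotate([-90, 0, 0]) cylinder(h = 98, r = 480);
}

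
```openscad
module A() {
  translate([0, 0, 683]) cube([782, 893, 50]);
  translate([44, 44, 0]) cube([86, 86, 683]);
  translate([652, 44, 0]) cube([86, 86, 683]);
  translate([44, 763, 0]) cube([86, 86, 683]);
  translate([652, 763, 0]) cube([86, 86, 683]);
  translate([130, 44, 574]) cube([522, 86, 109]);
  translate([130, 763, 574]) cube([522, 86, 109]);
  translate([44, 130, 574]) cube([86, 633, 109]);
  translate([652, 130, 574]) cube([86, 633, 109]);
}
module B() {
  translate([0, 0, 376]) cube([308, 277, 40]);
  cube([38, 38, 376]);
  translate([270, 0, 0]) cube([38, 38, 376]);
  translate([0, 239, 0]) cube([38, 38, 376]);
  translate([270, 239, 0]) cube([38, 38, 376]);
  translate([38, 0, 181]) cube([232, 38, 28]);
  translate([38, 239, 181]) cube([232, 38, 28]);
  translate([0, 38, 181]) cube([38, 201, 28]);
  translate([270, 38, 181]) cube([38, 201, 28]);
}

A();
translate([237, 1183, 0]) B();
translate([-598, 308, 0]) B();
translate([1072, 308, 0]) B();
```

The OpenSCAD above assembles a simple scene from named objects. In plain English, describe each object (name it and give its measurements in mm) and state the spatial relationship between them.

A is a table: top 782 mm (x) × 893 mm (y), 50 mm thick, upper face at z = 733 mm, on four 86×86 mm square legs, each inset 44 mm from the nearest pair of top edges, running from z = 0 to the bottom of the top. Four apron rails, 86 mm thick and 109 mm tall, run between adjacent legs with their top edges flush with the underside of the top and their outer faces flush with the legs' outer faces.

B is a four-legged stool. The seat is 308×277 mm, 40 mm thick, top at z = 416 mm. It stands on four square legs, each 38×38 mm in cross-section, from z = 0 to the seat underside, each flush with a corner of the seat. Four stretchers, 38 mm wide and 28 mm tall, connect adjacent legs with their undersides at z = 181 mm, each running between the inner faces of the legs it joins and aligned with the legs' outer faces on the other axis.

Three stools sit around the table at the +y, −x, +x sides.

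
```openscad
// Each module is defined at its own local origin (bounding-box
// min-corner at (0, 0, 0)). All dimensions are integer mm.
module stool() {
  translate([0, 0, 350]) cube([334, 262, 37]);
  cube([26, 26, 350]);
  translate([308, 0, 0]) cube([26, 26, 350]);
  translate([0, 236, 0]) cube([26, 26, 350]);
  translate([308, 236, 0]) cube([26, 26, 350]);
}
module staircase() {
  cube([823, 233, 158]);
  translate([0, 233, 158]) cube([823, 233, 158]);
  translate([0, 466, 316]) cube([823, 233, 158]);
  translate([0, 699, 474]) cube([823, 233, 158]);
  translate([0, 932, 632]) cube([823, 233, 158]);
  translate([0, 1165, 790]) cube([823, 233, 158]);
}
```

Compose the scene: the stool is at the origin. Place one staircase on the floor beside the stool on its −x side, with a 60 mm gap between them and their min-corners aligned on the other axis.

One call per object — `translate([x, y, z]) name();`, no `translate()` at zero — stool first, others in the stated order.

stool();
translate([-883, 0, 0]) staircase();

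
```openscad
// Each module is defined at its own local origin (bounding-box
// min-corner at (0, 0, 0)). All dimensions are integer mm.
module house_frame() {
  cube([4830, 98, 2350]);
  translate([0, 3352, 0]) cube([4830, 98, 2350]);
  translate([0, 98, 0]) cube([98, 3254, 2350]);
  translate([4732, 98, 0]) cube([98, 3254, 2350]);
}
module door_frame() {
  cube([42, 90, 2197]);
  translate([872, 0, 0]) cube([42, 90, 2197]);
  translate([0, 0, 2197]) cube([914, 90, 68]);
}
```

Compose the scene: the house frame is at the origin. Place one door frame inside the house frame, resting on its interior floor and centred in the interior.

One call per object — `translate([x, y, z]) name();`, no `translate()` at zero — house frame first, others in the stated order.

house_frame();
translate([1958, 1680, 0]) door_frame();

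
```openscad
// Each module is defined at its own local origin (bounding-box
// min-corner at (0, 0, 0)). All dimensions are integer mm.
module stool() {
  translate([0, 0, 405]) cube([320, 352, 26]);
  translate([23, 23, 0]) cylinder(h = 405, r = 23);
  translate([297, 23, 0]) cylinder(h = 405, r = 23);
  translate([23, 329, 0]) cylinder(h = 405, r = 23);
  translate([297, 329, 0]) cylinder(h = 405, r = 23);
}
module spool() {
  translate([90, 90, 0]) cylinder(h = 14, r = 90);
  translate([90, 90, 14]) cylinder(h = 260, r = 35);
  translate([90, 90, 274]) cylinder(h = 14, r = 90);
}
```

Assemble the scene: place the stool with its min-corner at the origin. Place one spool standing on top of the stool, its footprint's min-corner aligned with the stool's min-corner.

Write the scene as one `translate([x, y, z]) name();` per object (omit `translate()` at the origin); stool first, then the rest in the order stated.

stool();
translate([0, 0, 431]) spool();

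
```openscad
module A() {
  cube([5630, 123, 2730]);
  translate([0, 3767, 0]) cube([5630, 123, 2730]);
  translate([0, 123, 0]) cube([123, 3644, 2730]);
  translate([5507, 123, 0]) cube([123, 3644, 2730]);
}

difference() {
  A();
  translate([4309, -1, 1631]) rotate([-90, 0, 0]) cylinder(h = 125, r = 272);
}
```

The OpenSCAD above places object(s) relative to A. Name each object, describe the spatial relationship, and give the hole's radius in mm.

The subtracted cylinder has r = 272 mm.

A is a house frame. The house frame has a circular hole through its front wall. The hole's radius is 272 mm.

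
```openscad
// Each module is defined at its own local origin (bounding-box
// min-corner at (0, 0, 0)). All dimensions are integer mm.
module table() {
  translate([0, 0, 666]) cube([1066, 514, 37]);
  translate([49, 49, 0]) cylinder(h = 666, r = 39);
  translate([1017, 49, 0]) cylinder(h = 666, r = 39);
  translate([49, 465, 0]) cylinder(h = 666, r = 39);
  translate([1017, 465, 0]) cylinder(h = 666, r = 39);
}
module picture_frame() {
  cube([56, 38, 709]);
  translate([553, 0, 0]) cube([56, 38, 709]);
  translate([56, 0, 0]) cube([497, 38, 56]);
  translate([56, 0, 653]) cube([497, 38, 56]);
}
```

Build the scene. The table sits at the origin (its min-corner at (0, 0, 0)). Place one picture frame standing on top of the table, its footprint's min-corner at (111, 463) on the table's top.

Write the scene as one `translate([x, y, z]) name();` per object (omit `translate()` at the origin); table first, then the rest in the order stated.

table();
translate([111, 463, 703]) picture_frame();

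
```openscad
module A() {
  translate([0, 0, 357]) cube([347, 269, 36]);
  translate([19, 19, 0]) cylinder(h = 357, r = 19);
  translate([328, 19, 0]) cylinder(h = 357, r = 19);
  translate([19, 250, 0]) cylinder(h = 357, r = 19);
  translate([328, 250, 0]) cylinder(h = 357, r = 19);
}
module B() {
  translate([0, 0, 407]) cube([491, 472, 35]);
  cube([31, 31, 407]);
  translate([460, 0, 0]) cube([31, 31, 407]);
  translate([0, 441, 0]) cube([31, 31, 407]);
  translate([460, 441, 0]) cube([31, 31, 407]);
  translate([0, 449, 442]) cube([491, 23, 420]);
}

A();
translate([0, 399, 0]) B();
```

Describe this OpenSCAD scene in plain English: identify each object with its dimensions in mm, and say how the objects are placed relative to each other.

A is a simple wooden stool: a rectangular seat 347 mm (x) by 269 mm (y), 36 mm thick, top face at z = 393 mm, on four round legs, each 38 mm in diameter. The legs rest on z = 0, each leg's axis is inset half a diameter from the nearest pair of seat edges (so the leg's bounding box is flush with the corner).

B is a chair. The seat is a 491×472×35 mm slab with its top at z = 442 mm, on four 31×31 mm corner legs (flush with the seat edges, standing on z = 0). A flat backrest 23 mm thick, 420 mm tall, spans the full seat width and rises from the seat top along its +y edge, rear face flush with the rear of the seat.

The chair is on the floor beside the stool on its +y side.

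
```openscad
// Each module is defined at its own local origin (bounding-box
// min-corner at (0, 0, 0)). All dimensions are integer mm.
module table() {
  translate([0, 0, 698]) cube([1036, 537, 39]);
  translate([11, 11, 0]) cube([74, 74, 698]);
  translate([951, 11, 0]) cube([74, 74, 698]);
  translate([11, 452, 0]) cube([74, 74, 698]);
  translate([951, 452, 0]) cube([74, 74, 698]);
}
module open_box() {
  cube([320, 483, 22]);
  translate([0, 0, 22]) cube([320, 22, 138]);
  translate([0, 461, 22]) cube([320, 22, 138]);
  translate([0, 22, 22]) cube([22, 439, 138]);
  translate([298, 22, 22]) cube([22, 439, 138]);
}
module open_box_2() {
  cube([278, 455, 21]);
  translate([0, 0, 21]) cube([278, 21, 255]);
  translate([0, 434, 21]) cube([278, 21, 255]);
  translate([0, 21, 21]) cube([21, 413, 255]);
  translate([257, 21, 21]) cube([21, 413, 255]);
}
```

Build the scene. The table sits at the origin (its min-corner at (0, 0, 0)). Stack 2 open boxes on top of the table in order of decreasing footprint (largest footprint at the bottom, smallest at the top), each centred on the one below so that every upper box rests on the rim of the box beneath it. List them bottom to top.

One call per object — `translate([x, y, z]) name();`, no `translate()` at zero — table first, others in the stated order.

table();
translate([358, 27, 737]) open_box();
translate([379, 41, 897]) open_box_2();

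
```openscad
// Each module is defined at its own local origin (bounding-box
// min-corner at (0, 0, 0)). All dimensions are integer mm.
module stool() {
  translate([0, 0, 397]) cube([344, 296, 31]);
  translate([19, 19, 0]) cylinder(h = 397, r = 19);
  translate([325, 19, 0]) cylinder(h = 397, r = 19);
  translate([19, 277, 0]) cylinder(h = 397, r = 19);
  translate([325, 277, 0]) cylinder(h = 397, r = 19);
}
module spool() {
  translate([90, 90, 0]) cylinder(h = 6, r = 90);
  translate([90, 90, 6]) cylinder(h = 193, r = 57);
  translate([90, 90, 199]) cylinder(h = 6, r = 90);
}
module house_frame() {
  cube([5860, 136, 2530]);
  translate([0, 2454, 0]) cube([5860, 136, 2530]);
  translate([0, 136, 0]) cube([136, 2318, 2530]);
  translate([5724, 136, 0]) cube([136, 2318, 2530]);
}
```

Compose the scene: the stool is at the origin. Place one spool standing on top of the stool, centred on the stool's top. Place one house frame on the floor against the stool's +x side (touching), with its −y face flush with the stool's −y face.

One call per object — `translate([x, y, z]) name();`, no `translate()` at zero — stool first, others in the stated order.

stool();
translate([82, 58, 428]) spool();
translate([344, 0, 0]) house_frame();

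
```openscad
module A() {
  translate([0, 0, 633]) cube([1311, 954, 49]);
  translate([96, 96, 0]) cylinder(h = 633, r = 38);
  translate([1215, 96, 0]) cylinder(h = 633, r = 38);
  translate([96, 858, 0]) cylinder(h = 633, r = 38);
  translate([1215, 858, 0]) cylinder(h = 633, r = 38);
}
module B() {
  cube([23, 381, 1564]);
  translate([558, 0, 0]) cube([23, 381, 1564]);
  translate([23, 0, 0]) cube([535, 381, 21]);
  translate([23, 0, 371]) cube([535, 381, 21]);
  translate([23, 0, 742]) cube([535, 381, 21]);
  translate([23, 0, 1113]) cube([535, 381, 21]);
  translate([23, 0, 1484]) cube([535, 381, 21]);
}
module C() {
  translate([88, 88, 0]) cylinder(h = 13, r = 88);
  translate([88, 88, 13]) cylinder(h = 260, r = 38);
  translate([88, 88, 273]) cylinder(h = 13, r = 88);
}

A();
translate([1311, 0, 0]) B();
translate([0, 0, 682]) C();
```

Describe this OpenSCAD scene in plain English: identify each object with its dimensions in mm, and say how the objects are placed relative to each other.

A is a table with a 1311×954 mm rectangular top, 49 mm thick, top surface at z = 682 mm, supported by four round legs of 76 mm diameter, each leg's bounding box inset 58 mm from the nearest pair of top edges, running from the floor.

B is an open bookshelf. Two side panels, each 23 mm thick, 381 mm deep and 1564 mm tall, stand 581 mm apart (outside-to-outside). Between them sit 5 shelves, each 21 mm thick and 381 mm deep, spanning the full gap between the sides. The bottom shelf rests on the floor (its underside at z = 0) and the clear gap between one shelf's top and the next shelf's underside is 350 mm.

C is a spool: two coaxial disc flanges of radius 88 mm and thickness 13 mm, joined by a core cylinder of radius 38 mm and height 260 mm. The lower flange rests on z = 0 and the three cylinders share a vertical axis.

The bookshelf is against the table's +x side, with their −y faces flush. The spool is on top of the table.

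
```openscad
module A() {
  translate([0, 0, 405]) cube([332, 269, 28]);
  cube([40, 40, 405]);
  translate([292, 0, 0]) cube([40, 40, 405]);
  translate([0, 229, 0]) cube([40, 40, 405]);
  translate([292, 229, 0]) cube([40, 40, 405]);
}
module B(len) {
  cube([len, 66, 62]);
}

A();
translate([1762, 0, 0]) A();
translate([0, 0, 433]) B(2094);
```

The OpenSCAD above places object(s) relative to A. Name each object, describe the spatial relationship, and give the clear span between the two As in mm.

A is a stool. B is a beam. A beam spans the tops of two stools. The clear span between the two stools is 1430 mm.

Second stool starts at x = 1762; first ends at x = 332; clear span = 1762 − 332 = 1430 mm.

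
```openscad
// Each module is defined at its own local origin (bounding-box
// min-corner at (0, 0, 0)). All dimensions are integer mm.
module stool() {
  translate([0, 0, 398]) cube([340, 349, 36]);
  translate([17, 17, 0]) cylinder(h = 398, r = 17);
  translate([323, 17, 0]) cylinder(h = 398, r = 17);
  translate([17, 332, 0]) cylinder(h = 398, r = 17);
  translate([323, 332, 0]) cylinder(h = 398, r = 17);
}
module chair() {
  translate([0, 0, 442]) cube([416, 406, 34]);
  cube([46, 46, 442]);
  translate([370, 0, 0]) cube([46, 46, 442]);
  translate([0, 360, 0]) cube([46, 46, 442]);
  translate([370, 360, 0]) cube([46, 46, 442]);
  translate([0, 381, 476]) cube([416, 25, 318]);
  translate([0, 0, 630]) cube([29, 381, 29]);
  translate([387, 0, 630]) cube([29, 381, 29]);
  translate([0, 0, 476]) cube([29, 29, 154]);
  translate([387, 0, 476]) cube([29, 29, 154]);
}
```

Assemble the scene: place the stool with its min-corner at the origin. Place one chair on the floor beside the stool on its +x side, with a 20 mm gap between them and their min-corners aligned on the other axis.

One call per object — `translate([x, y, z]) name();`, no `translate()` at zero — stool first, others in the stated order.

stool();
translate([360, 0, 0]) chair();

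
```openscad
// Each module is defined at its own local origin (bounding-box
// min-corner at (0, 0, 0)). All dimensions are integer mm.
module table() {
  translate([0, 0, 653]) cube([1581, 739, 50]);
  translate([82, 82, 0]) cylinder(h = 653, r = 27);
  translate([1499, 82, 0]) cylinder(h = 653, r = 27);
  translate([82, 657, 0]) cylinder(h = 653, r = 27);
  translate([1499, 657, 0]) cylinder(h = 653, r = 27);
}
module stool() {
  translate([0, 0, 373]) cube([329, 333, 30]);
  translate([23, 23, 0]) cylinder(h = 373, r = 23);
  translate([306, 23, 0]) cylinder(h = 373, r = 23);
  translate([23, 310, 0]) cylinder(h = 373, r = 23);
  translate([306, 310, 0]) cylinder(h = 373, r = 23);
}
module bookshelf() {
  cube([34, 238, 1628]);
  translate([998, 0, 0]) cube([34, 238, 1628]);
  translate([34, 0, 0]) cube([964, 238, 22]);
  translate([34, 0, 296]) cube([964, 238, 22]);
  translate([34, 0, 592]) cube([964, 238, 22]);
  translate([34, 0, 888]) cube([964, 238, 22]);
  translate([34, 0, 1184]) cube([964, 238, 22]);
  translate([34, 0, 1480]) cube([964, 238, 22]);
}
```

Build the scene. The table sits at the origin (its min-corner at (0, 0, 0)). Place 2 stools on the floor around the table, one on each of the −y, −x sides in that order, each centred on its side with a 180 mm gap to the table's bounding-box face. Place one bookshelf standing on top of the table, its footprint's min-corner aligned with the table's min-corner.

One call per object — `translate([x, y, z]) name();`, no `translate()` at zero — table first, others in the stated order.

table();
translate([626, -513, 0]) stool();
translate([-509, 203, 0]) stool();
translate([0, 0, 703]) bookshelf();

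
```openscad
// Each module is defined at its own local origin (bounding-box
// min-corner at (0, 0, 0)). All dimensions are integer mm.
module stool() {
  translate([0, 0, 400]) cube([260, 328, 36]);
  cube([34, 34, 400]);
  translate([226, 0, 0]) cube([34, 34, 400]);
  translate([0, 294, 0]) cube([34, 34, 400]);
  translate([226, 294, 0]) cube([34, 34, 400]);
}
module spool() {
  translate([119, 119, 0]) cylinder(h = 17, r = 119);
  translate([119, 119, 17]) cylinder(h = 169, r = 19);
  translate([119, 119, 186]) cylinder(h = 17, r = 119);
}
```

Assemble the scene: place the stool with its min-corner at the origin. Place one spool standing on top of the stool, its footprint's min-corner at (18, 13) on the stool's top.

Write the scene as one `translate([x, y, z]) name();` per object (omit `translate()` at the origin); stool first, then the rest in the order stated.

stool();
translate([18, 13, 436]) spool();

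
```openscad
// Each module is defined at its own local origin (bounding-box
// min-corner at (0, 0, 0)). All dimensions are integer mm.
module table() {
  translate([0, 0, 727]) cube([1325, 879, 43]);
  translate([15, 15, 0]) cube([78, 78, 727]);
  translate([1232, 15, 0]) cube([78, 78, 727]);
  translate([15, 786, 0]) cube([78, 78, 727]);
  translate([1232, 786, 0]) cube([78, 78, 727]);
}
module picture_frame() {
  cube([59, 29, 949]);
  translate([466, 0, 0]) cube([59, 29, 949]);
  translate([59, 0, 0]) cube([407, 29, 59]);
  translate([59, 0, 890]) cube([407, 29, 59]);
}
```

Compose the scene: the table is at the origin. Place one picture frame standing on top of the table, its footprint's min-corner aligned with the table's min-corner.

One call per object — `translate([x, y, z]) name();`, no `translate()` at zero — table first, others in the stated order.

table();
translate([0, 0, 770]) picture_frame();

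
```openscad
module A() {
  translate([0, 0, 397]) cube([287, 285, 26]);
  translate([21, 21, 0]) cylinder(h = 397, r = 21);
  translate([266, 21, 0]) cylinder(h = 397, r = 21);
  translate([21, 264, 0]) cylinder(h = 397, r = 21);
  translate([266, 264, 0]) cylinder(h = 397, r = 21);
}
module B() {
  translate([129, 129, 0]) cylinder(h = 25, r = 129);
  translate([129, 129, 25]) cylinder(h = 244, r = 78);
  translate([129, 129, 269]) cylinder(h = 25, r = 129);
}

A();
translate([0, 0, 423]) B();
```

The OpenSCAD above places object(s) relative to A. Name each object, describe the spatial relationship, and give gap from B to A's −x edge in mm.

The spool's min-x is at 0; the stool's min-x is 0; gap = 0 mm.

A is a stool. B is a spool. The spool is on top of the stool. The gap from the spool to the stool's −x edge is 0 mm.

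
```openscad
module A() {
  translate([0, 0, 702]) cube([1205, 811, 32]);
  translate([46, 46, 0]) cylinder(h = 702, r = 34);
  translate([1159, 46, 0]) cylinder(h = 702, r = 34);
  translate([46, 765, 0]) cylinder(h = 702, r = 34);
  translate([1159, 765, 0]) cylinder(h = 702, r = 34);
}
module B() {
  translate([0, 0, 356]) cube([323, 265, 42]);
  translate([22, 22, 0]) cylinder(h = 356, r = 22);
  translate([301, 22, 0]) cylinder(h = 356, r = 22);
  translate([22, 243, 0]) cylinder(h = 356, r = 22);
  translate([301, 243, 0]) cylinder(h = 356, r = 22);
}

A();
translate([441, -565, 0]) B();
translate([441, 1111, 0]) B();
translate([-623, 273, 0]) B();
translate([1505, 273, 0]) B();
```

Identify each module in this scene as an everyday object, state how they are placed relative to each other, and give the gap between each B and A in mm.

A is a table. B is a stool. Four stools sit around the table at the −y, +y, −x, +x sides. The gap between each stool and the table is 300 mm.

Each stool's nearest face is 300 mm from the table's bounding box.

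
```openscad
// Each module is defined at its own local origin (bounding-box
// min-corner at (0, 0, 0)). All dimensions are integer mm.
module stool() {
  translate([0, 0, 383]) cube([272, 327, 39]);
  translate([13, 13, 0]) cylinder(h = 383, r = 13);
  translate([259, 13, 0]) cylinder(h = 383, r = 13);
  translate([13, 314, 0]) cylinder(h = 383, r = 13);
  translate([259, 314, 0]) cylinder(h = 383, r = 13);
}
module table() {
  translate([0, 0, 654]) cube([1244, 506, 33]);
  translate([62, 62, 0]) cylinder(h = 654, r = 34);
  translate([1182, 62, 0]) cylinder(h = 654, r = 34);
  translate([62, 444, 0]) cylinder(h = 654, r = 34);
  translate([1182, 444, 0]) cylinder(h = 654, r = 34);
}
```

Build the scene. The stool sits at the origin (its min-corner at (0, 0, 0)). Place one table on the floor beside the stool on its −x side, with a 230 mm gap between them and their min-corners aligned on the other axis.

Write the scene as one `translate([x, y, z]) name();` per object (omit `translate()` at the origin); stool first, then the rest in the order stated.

stool();
translate([-1474, 0, 0]) table();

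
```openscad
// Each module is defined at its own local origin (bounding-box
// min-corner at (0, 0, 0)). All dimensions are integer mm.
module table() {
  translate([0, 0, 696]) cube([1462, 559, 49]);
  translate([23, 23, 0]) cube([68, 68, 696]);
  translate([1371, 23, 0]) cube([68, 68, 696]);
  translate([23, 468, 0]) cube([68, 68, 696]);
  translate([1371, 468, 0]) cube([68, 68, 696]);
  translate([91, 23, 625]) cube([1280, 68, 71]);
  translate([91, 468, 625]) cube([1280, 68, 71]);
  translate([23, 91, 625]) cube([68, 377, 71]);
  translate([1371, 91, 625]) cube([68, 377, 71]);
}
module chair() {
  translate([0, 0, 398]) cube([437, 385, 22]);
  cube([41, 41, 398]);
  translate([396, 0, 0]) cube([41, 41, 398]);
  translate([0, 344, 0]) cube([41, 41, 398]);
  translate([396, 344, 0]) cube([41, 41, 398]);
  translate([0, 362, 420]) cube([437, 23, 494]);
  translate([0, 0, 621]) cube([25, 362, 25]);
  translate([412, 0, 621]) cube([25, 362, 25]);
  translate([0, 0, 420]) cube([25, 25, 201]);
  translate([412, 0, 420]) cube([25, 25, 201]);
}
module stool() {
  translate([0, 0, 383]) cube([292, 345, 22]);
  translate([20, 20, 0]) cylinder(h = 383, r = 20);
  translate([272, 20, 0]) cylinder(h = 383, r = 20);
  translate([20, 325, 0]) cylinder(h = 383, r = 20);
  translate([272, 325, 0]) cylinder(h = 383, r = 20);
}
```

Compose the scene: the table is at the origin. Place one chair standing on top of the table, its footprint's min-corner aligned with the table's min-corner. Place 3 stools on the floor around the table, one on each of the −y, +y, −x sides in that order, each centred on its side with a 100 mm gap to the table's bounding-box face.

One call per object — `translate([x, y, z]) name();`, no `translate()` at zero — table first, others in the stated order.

table();
translate([0, 0, 745]) chair();
translate([585, -445, 0]) stool();
translate([585, 659, 0]) stool();
translate([-392, 107, 0]) stool();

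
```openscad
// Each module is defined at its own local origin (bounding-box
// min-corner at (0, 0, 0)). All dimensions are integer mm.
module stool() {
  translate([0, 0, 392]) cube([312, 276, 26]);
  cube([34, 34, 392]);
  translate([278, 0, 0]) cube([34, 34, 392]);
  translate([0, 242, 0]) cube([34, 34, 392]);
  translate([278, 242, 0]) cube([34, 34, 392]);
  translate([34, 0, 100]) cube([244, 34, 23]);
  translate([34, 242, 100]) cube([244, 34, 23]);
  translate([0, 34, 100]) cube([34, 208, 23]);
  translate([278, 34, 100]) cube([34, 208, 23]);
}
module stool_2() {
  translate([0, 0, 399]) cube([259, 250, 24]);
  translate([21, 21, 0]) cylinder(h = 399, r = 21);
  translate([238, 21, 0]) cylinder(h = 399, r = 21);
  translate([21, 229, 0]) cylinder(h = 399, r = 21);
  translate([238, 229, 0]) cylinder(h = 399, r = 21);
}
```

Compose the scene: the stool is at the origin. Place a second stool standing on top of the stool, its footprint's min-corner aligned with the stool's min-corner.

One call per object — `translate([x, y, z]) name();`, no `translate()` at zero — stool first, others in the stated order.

stool();
translate([0, 0, 418]) stool_2();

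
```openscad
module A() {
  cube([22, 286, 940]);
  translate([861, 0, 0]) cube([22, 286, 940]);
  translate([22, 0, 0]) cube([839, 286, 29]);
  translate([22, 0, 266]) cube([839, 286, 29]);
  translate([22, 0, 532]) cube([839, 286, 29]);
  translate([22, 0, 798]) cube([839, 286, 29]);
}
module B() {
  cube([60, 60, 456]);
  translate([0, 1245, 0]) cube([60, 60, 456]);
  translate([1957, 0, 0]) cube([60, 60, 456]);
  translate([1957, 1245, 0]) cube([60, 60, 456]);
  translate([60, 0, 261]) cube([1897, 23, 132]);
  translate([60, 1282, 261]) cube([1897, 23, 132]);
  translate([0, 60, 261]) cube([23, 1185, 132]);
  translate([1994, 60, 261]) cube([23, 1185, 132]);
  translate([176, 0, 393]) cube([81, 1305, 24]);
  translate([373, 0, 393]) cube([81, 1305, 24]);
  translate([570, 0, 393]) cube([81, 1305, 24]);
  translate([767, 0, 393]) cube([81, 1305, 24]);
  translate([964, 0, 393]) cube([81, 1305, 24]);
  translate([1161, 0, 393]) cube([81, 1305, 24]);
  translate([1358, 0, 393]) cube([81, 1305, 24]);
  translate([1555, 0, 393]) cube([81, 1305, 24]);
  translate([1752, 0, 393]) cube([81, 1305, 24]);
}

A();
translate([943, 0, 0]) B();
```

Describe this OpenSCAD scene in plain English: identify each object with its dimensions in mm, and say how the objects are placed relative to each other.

A is an open bookshelf. Two side panels, each 22 mm thick, 286 mm deep and 940 mm tall, stand 883 mm apart (outside-to-outside). Between them sit 4 shelves, each 29 mm thick and 286 mm deep, spanning the full gap between the sides. The bottom shelf rests on the floor (its underside at z = 0) and the clear gap between one shelf's top and the next shelf's underside is 237 mm.

B is a bed frame 2017 mm long (x) by 1305 mm wide (y). Four 60×60 mm corner posts, 456 mm tall, at the corners of the footprint. Four rails of 23 mm thickness and 132 mm height run between adjacent posts with their undersides at z = 261 mm, their outer faces flush with the outside of the frame (the two x-running rails run between the posts' inner faces; the two y-running rails run between the posts' inner faces). 9 slats, each 81 mm wide (x) and 24 mm thick, lie across the top of the two x-running rails, running the full 1305 mm width of the frame in y; the slats are evenly spaced along x between the inner faces of the end posts with equal gaps (rounded down to the nearest mm) at the −x end and between each pair — any rounding remainder accumulates at the +x end.

The bed frame is on the floor beside the bookshelf on its +x side.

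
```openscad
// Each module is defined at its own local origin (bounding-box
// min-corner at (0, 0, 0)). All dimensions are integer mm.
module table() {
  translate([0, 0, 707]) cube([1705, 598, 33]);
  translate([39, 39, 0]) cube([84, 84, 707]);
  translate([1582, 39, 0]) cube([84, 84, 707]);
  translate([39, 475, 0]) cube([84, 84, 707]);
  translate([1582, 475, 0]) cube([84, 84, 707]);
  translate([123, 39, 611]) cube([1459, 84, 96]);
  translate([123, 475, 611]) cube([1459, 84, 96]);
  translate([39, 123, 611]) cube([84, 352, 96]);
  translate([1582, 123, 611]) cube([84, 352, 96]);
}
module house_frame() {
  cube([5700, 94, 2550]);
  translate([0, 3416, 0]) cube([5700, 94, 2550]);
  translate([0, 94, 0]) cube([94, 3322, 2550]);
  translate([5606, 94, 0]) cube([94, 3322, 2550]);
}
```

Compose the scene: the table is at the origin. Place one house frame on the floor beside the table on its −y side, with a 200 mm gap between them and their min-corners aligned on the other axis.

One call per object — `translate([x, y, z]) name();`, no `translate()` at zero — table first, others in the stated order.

table();
translate([0, -3710, 0]) house_frame();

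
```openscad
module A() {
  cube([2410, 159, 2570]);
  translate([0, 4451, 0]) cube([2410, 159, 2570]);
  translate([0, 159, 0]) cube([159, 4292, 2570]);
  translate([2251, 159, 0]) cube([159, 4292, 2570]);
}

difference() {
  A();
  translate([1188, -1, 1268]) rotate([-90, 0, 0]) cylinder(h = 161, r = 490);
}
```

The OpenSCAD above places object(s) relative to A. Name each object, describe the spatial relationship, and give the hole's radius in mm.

The subtracted cylinder has r = 490 mm.

A is a house frame. The house frame has a circular hole through its front wall. The hole's radius is 490 mm.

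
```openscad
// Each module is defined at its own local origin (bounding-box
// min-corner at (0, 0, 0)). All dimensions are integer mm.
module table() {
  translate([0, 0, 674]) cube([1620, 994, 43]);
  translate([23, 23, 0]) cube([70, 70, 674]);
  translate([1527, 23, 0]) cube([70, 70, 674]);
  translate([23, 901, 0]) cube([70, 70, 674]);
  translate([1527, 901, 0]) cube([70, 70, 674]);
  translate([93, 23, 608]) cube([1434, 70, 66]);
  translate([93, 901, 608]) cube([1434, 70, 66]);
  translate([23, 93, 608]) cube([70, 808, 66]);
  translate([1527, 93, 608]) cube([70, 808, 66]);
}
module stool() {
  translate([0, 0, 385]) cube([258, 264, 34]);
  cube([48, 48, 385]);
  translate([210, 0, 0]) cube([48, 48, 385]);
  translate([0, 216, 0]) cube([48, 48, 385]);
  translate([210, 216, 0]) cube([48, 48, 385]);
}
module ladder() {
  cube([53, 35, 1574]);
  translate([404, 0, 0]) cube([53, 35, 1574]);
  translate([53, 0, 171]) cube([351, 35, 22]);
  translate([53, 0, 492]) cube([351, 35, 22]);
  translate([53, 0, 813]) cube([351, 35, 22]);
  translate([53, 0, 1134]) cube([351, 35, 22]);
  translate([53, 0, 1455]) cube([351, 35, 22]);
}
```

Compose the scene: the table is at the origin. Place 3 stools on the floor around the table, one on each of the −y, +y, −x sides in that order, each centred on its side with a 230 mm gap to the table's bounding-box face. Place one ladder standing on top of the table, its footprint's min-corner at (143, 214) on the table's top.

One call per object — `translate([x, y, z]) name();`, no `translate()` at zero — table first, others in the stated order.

table();
translate([681, -494, 0]) stool();
translate([681, 1224, 0]) stool();
translate([-488, 365, 0]) stool();
translate([143, 214, 717]) ladder();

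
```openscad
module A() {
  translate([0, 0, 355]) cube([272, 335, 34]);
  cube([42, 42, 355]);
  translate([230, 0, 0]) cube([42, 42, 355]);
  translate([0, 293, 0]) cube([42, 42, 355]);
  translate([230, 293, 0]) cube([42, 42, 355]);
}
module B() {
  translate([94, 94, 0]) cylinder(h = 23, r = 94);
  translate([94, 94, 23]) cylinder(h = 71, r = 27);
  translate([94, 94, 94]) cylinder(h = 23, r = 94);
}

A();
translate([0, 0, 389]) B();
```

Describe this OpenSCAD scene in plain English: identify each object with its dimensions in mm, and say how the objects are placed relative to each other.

A is a four-legged stool. The seat is a 272×335×34 mm slab whose top surface is at z = 389 mm; four square legs, each 42×42 mm in cross-section, run from the floor (z = 0) to the underside of the seat, each flush with a corner of the seat.

B is a spool: two coaxial disc flanges of radius 94 mm and thickness 23 mm, joined by a core cylinder of radius 27 mm and height 71 mm. The lower flange rests on z = 0 and the three cylinders share a vertical axis.

The spool is on top of the stool.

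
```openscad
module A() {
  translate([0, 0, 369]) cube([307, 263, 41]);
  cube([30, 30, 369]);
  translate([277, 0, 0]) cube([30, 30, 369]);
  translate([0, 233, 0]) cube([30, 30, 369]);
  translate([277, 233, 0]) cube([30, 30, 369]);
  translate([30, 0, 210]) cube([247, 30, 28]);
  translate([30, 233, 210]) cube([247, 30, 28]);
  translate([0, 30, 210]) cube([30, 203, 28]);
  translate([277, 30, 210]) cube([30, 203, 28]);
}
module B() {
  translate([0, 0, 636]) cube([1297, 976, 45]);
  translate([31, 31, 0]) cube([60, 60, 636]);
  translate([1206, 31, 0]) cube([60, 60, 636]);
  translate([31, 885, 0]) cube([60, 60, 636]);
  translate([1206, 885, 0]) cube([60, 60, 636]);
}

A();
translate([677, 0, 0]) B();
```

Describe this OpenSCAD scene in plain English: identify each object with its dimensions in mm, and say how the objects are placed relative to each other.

A is a simple wooden stool: a rectangular seat 307 mm (x) by 263 mm (y), 41 mm thick, top face at z = 410 mm, on four square legs, each 30×30 mm in cross-section. The legs rest on z = 0, each flush with a corner of the seat. Four stretchers, 30 mm wide and 28 mm tall, connect adjacent legs with their undersides at z = 210 mm, each running between the inner faces of the legs it joins and aligned with the legs' outer faces on the other axis.

B is a table: top 1297 mm (x) × 976 mm (y), 45 mm thick, upper face at z = 681 mm, on four 60×60 mm square legs, each inset 31 mm from the nearest pair of top edges, running from z = 0 to the bottom of the top.

The table is on the floor beside the stool on its +x side.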